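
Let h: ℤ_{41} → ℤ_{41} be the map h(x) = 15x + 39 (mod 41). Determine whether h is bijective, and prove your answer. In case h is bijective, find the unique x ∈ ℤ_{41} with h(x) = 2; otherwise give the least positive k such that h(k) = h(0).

If h(s) = h(t), then 15s ≡ 15t (mod 41). Because gcd(15, 41) = 1, we may cancel 15 to get s ≡ t (mod 41).
We now compute 15⁻¹ mod 41 explicitly. Euclid's algorithm: 41 = 2·15 + 11, 15 = 1·11 + 4, 11 = 2·4 + 3, 4 = 1·3 + 1; back-substituting gives 1 = 11·15 − 4·41, so 15⁻¹ ≡ 11 (mod 41).
Then y ↦ 11(y − 39) is a two-sided inverse to h, so every y ∈ ℤ_{41} has a preimage.
Thus h is bijective.
Since h is bijective, we compute h⁻¹(2): solve 15x + 39 ≡ 2 (mod 41), i.e. 15x ≡ 4 (mod 41).
Multiplying by 15⁻¹ = 11 gives x ≡ 11·4 = 44 = 1·41 + 3 ≡ 3 (mod 41).
Check: h(3) = 15·3 + 39 = 84 = 2·41 + 2 ≡ 2 (mod 41).

3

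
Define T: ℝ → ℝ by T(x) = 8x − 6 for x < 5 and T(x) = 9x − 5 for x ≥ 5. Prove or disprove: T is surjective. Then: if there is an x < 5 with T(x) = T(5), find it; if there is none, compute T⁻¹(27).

Both pieces are strictly increasing (slopes 8 and 9), so each is injective on its own interval.
The left piece maps (−∞, 5) onto (−∞, 34); the right piece maps [5, ∞) onto [40, ∞).
The union (−∞, 34) ∪ [40, ∞) omits the interval between 34 and 40; in particular 34 has no preimage. So T is not surjective.
Because the two images are disjoint, no x < 5 has T(x) = T(5), so we compute T⁻¹(27): 27 lies in (−∞, 34), so solve 8x − 6 = 27: x = (27 + 6)/8 = 33/8.

33/8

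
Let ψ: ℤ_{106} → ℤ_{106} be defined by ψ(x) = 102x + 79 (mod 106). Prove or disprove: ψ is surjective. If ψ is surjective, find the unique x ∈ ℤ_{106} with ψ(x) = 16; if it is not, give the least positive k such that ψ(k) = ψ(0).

53

Recall: ψ is surjective if every y in the codomain equals ψ(x) for some x in the domain.
Since gcd(102, 106) = 2, we have 102x ≡ 0 (mod 2) for all x, so ψ(x) ≡ 1 (mod 2).
But 0 ≢ 1 (mod 2), so 0 ∈ ℤ_{106} has no preimage. Thus ψ is not surjective.
Since ψ is not surjective, we find the least positive k with ψ(k) = ψ(0): this means 102k ≡ 0 (mod 106), i.e. 106 ∣ 102k. Since gcd(102, 106) = 2, dividing through by 2 this holds exactly when 53 ∣ 51k, and as gcd(51, 53) = 1, exactly when 53 ∣ k.
The smallest positive such k is 53.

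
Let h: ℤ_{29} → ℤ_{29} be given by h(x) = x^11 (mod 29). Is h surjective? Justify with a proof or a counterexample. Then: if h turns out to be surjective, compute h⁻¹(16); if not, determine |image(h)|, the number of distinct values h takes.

Since 29 is prime, the nonzero elements of ℤ_{29} form a cyclic group of order 28.
As gcd(11, 28) = 1, raising to the 11th power is a bijection on this group: if x_1^11 ≡ x_2^11 then (x_1x_2^{−1})^11 = 1, and the only element of order dividing gcd(11, 28) = 1 is 1, so x_1 = x_2.
With h(0) = 0 this makes h injective on all of ℤ_{29}, hence bijective (finite equal-size domain and codomain). In particular h is surjective.
Since h is surjective, we find the preimage of 16. The inverse of x ↦ x^11 on (ℤ_{29})^× is x ↦ x^23, because 11·23 = 253 = 9·28 + 1 ≡ 1 (mod 28) and x^{28} = 1 for x ≠ 0 (Fermat). So h⁻¹(16) = 16^23 mod 29.
Repeated squaring mod 29: 16^1 ≡ 16, 16^2 ≡ 16² = 256 ≡ 24, 16^4 ≡ 24² = 576 ≡ 25, 16^8 ≡ 25² = 625 ≡ 16, 16^16 ≡ 16² = 256 ≡ 24. Since 23 = 16 + 4 + 2 + 1, 16^23 ≡ 24·25·24·16: 24·25 = 600 ≡ 20, then 20·24 = 480 ≡ 16, then 16·16 = 256 ≡ 24. So 16^23 ≡ 24 (mod 29).
Hence h⁻¹(16) = 24.

24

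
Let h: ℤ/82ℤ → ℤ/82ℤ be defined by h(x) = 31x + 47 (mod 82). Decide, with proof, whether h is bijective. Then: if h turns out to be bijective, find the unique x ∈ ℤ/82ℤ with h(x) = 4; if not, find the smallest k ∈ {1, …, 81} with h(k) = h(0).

33

Suppose h(s) = h(t) in ℤ/82ℤ. Then 31s + 47 ≡ 31t + 47 (mod 82), thus 31(s − t) ≡ 0 (mod 82).
Since gcd(31, 82) = 1, 31 is invertible modulo 82, hence s − t ≡ 0 (mod 82), i.e. s = t.
We now compute 31⁻¹ mod 82 explicitly. Euclid's algorithm: 82 = 2·31 + 20, 31 = 1·20 + 11, 20 = 1·11 + 9, 11 = 1·9 + 2, 9 = 4·2 + 1; back-substituting gives 1 = 45·31 − 17·82, so 31⁻¹ ≡ 45 (mod 82).
Then y ↦ 45(y − 47) is a two-sided inverse to h, so every y ∈ ℤ/82ℤ has a preimage.
Thus h is bijective.
Since h is bijective, we find h⁻¹(4): we need 31x ≡ 4 − 47 ≡ 39 (mod 82). Using 31⁻¹ = 45: x ≡ 45·39 = 1755 = 21·82 + 33, so x = 33.
Check: h(33) = 31·33 + 47 = 1070 = 13·82 + 4 ≡ 4 (mod 82).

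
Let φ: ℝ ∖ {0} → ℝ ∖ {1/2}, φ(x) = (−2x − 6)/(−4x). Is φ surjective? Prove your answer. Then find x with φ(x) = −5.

-3/11

For any y ≠ 1/2, solving y(−4x) = −2x − 6 for x gives a well-defined x ≠ 0. So φ is surjective.
Solving φ(x) = −5: cross-multiplying gives −2x − 6 = −5(−4x), which rearranges to −22x = 6, so x = −3/11.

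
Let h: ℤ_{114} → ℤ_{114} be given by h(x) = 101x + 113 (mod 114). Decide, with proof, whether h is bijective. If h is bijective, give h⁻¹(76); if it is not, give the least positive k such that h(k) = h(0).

73

If h(x_1) = h(x_2), then 101x_1 ≡ 101x_2 (mod 114). Because gcd(101, 114) = 1, we may cancel 101 to get x_1 ≡ x_2 (mod 114).
We now compute 101⁻¹ mod 114 explicitly. Euclid's algorithm: 114 = 1·101 + 13, 101 = 7·13 + 10, 13 = 1·10 + 3, 10 = 3·3 + 1; back-substituting gives 1 = 35·101 − 31·114, so 101⁻¹ ≡ 35 (mod 114).
For any y ∈ ℤ_{114}, x = 35(y − 113) mod 114 satisfies h(x) = 101·35(y − 113) + 113 ≡ y (since 101·35 ≡ 1 mod 114). So every y has a preimage.
So h is bijective.
Since h is bijective, we find h⁻¹(76): we need 101x ≡ 76 − 113 ≡ 77 (mod 114). Using 101⁻¹ = 35: x ≡ 35·77 = 2695 = 23·114 + 73, so x = 73.
Check: h(73) = 101·73 + 113 = 7486 = 65·114 + 76 ≡ 76 (mod 114).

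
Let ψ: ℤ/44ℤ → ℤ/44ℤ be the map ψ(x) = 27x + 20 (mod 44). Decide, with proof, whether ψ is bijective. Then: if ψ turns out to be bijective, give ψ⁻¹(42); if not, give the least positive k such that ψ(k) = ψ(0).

If ψ(a) = ψ(b), then 27a ≡ 27b (mod 44). Because gcd(27, 44) = 1, we may cancel 27 to get a ≡ b (mod 44).
We now compute 27⁻¹ mod 44 explicitly. Euclid's algorithm: 44 = 1·27 + 17, 27 = 1·17 + 10, 17 = 1·10 + 7, 10 = 1·7 + 3, 7 = 2·3 + 1; back-substituting gives 1 = 31·27 − 19·44, so 27⁻¹ ≡ 31 (mod 44).
For any y ∈ ℤ/44ℤ, x = 31(y − 20) mod 44 satisfies ψ(x) = 27·31(y − 20) + 20 ≡ y (since 27·31 ≡ 1 mod 44). So every y has a preimage.
Thus ψ is bijective.
Since ψ is bijective, we compute ψ⁻¹(42): solve 27x + 20 ≡ 42 (mod 44), i.e. 27x ≡ 22 (mod 44).
Multiplying by 27⁻¹ = 31 gives x ≡ 31·22 = 682 = 15·44 + 22 ≡ 22 (mod 44).
Check: ψ(22) = 27·22 + 20 = 614 = 13·44 + 42 ≡ 42 (mod 44).

22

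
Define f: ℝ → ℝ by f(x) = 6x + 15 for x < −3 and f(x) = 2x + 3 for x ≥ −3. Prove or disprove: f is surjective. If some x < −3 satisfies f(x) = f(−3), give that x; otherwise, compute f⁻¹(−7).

-11/3

Both pieces are strictly increasing (slopes 6 and 2), so each is injective on its own interval.
The left piece maps (−∞, −3) onto (−∞, −3); the right piece maps [−3, ∞) onto [−3, ∞).
These images together cover ℝ, so f is surjective.
Because the two images are disjoint, no x < −3 has f(x) = f(−3), so we compute f⁻¹(−7): −7 lies in (−∞, −3), so solve 6x + 15 = −7: x = (−7 − 15)/6 = −11/3.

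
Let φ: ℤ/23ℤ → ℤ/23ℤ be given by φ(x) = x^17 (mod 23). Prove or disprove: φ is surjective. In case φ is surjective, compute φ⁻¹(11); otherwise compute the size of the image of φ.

Since 23 is prime, the nonzero elements of ℤ/23ℤ form a cyclic group of order 22.
As gcd(17, 22) = 1, raising to the 17th power is a bijection on this group: if u^17 ≡ v^17 then (uv^{−1})^17 = 1, and the only element of order dividing gcd(17, 22) = 1 is 1, so u = v.
With φ(0) = 0 this makes φ injective on all of ℤ/23ℤ, hence bijective (finite equal-size domain and codomain). In particular φ is surjective.
Since φ is surjective, we find the preimage of 11. The inverse of x ↦ x^17 on (ℤ/23ℤ)^× is x ↦ x^13, because 17·13 = 221 = 10·22 + 1 ≡ 1 (mod 22) and x^{22} = 1 for x ≠ 0 (Fermat). So φ⁻¹(11) = 11^13 mod 23.
Repeated squaring mod 23: 11^1 ≡ 11, 11^2 ≡ 11² = 121 ≡ 6, 11^4 ≡ 6² = 36 ≡ 13, 11^8 ≡ 13² = 169 ≡ 8. Since 13 = 8 + 4 + 1, 11^13 ≡ 8·13·11: 8·13 = 104 ≡ 12, then 12·11 = 132 ≡ 17. So 11^13 ≡ 17 (mod 23).
Hence φ⁻¹(11) = 17.

17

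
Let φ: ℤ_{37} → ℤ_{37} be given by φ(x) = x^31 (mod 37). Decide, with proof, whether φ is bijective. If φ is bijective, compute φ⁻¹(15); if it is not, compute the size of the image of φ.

Since 37 is prime, the nonzero elements of ℤ_{37} form a cyclic group of order 36.
As gcd(31, 36) = 1, raising to the 31st power is a bijection on this group: if u^31 ≡ v^31 then (uv^{−1})^31 = 1, and the only element of order dividing gcd(31, 36) = 1 is 1, so u = v.
With φ(0) = 0 this makes φ injective on all of ℤ_{37}, hence bijective (finite equal-size domain and codomain). In particular φ is bijective.
Since φ is bijective, we find the preimage of 15. The inverse of x ↦ x^31 on (ℤ_{37})^× is x ↦ x^7, because 31·7 = 217 = 6·36 + 1 ≡ 1 (mod 36) and x^{36} = 1 for x ≠ 0 (Fermat). So φ⁻¹(15) = 15^7 mod 37.
Repeated squaring mod 37: 15^1 ≡ 15, 15^2 ≡ 15² = 225 ≡ 3, 15^4 ≡ 3² = 9. Since 7 = 4 + 2 + 1, 15^7 ≡ 9·3·15: 9·3 = 27, then 27·15 = 405 ≡ 35. So 15^7 ≡ 35 (mod 37).
Hence φ⁻¹(15) = 35.

35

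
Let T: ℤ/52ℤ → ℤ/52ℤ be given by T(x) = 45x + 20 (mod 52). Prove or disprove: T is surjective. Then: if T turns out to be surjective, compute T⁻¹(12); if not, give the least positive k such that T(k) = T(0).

16

Since gcd(45, 52) = 1, 45 is invertible modulo 52. Euclid's algorithm: 52 = 1·45 + 7, 45 = 6·7 + 3, 7 = 2·3 + 1; back-substituting gives 1 = 37·45 − 32·52, so 45⁻¹ ≡ 37 (mod 52).
Then y ↦ 37(y − 20) is a two-sided inverse to T, so every y ∈ ℤ/52ℤ has a preimage.
Therefore T is surjective.
Since T is surjective, we compute T⁻¹(12): solve 45x + 20 ≡ 12 (mod 52), i.e. 45x ≡ 44 (mod 52).
Multiplying by 45⁻¹ = 37 gives x ≡ 37·44 = 1628 = 31·52 + 16 ≡ 16 (mod 52).
Check: T(16) = 45·16 + 20 = 740 = 14·52 + 12 ≡ 12 (mod 52).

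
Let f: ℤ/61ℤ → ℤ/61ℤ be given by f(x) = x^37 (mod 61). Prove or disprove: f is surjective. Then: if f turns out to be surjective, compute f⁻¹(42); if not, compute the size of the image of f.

12

Since 61 is prime, the nonzero elements of ℤ/61ℤ form a cyclic group of order 60.
As gcd(37, 60) = 1, raising to the 37th power is a bijection on this group: if x_1^37 ≡ x_2^37 then (x_1x_2^{−1})^37 = 1, and the only element of order dividing gcd(37, 60) = 1 is 1, so x_1 = x_2.
With f(0) = 0 this makes f injective on all of ℤ/61ℤ, hence bijective (finite equal-size domain and codomain). In particular f is surjective.
Since f is surjective, we find the preimage of 42. The inverse of x ↦ x^37 on (ℤ/61ℤ)^× is x ↦ x^13, because 37·13 = 481 = 8·60 + 1 ≡ 1 (mod 60) and x^{60} = 1 for x ≠ 0 (Fermat). So f⁻¹(42) = 42^13 mod 61.
Repeated squaring mod 61: 42^1 ≡ 42, 42^2 ≡ 42² = 1764 ≡ 56, 42^4 ≡ 56² = 3136 ≡ 25, 42^8 ≡ 25² = 625 ≡ 15. Since 13 = 8 + 4 + 1, 42^13 ≡ 15·25·42: 15·25 = 375 ≡ 9, then 9·42 = 378 ≡ 12. So 42^13 ≡ 12 (mod 61).
Hence f⁻¹(42) = 12.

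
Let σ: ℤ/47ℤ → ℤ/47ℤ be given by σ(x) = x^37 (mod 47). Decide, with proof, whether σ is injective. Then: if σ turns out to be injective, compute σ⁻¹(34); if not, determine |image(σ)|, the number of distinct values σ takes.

Since 47 is prime, the nonzero elements of ℤ/47ℤ form a cyclic group of order 46.
As gcd(37, 46) = 1, raising to the 37th power is a bijection on this group: if a^37 ≡ b^37 then (ab^{−1})^37 = 1, and the only element of order dividing gcd(37, 46) = 1 is 1, so a = b.
With σ(0) = 0 this makes σ injective on all of ℤ/47ℤ, hence bijective (finite equal-size domain and codomain). In particular σ is injective.
Since σ is injective, we find the preimage of 34. The inverse of x ↦ x^37 on (ℤ/47ℤ)^× is x ↦ x^5, because 37·5 = 185 = 4·46 + 1 ≡ 1 (mod 46) and x^{46} = 1 for x ≠ 0 (Fermat). So σ⁻¹(34) = 34^5 mod 47.
Repeated squaring mod 47: 34^1 ≡ 34, 34^2 ≡ 34² = 1156 ≡ 28, 34^4 ≡ 28² = 784 ≡ 32. Since 5 = 4 + 1, 34^5 ≡ 32·34: 32·34 = 1088 ≡ 7. So 34^5 ≡ 7 (mod 47).
Hence σ⁻¹(34) = 7.

7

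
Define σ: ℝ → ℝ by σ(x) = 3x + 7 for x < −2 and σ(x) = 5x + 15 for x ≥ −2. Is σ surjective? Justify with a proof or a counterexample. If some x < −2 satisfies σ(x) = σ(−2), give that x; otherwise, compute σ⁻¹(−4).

-11/3

Both pieces are strictly increasing (slopes 3 and 5), so each is injective on its own interval.
The left piece maps (−∞, −2) onto (−∞, 1); the right piece maps [−2, ∞) onto [5, ∞).
The union (−∞, 1) ∪ [5, ∞) omits the interval between 1 and 5; in particular 1 has no preimage. So σ is not surjective.
Because the two images are disjoint, no x < −2 has σ(x) = σ(−2), so we compute σ⁻¹(−4): −4 lies in (−∞, 1), so solve 3x + 7 = −4: x = (−4 − 7)/3 = −11/3.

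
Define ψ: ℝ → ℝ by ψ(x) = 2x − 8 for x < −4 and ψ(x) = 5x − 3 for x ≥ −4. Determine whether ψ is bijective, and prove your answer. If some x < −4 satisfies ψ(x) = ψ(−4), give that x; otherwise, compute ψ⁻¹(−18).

Both pieces are strictly increasing (slopes 2 and 5), so each is injective on its own interval.
The left piece maps (−∞, −4) onto (−∞, −16); the right piece maps [−4, ∞) onto [−23, ∞).
These images overlap. In particular ψ(−4) = −23 (right piece), and solving 2x − 8 = −23 on the left piece gives x = −15/2 < −4.
So ψ(−15/2) = ψ(−4) with −15/2 ≠ −4, and ψ is not injective, hence not bijective. This x = −15/2 is the requested value below −4.

-15/2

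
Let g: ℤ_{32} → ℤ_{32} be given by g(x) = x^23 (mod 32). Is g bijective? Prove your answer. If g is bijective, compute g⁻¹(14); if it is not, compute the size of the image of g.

g(0) = 0^23 = 0.
g(2): Repeated squaring mod 32: 2^1 ≡ 2, 2^2 ≡ 2² = 4, 2^4 ≡ 4² = 16, 2^8 ≡ 16² = 256 ≡ 0, 2^16 ≡ 0² = 0. Since 23 = 16 + 4 + 2 + 1, 2^23 ≡ 0·16·4·2: 0·16 = 0, then 0·4 = 0, then 0·2 = 0. So 2^23 ≡ 0 (mod 32).
So g(0) = g(2) = 0 while 0 ≠ 2, therefore g is not injective, hence not bijective.
Since g is not bijective, we determine |image(g)|. Computing x^23 mod 32 for each x (by repeated squaring, reducing mod 32 at every step), the values g(0), g(1), …, g(31) are: 0, 1, 0, 11, 0, 13, 0, 23, 0, 25, 0, 3, 0, 5, 0, 15, 0, 17, 0, 27, 0, 29, 0, 7, 0, 9, 0, 19, 0, 21, 0, 31.
The distinct values are {0, 1, 3, 5, 7, 9, 11, 13, 15, 17, 19, 21, 23, 25, 27, 29, 31}; there are 17 of them.

17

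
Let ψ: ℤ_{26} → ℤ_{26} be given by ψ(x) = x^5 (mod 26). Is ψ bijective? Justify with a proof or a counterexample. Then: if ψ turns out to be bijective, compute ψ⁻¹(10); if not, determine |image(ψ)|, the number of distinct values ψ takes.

4

Computing x^5 mod 26 for each x (by repeated squaring, reducing mod 26 at every step), the values ψ(0), ψ(1), …, ψ(25) are: 0, 1, 6, 9, 10, 5, 2, 11, 8, 3, 4, 7, 12, 13, 14, 19, 22, 23, 18, 15, 24, 21, 16, 17, 20, 25.
Every element of ℤ_{26} appears exactly once in this list, so ψ is a bijection, and in particular bijective.
Since ψ is bijective, we read off the preimage of 10 from the same table: ψ(4) = 10, so ψ⁻¹(10) = 4.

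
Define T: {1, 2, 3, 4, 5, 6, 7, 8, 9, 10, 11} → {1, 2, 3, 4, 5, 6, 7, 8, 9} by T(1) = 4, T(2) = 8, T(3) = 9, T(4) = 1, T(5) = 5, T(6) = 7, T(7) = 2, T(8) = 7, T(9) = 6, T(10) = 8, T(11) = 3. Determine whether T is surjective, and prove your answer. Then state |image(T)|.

9

Every element of the codomain has a preimage: 1 = T(4), 2 = T(7), 3 = T(11), 4 = T(1), 5 = T(5), 6 = T(9), 7 = T(6), 8 = T(2), 9 = T(3).
So T is surjective.
The image of T is {1, 2, 3, 4, 5, 6, 7, 8, 9}, which has 9 elements.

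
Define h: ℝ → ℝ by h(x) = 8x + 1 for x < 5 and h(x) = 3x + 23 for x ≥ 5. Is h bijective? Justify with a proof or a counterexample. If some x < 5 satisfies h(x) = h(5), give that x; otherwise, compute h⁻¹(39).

37/8

Both pieces are strictly increasing (slopes 8 and 3), so each is injective on its own interval.
The left piece maps (−∞, 5) onto (−∞, 41); the right piece maps [5, ∞) onto [38, ∞).
These images overlap. In particular h(5) = 38 (right piece), and solving 8x + 1 = 38 on the left piece gives x = 37/8 < 5.
So h(37/8) = h(5) with 37/8 ≠ 5, and h is not injective, hence not bijective. This x = 37/8 is the requested value below 5.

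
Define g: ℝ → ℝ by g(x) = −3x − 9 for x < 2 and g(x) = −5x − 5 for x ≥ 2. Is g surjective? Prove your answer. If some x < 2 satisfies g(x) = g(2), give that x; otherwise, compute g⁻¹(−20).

Both pieces are strictly decreasing (slopes −3 and −5), so each is injective on its own interval.
The left piece maps (−∞, 2) onto (−15, ∞); the right piece maps [2, ∞) onto (−∞, −15].
These images together cover ℝ, so g is surjective.
Because the two images are disjoint, no x < 2 has g(x) = g(2), so we compute g⁻¹(−20): −20 lies in (−∞, −15], so solve −5x − 5 = −20: x = (−20 + 5)/(−5) = 3.

3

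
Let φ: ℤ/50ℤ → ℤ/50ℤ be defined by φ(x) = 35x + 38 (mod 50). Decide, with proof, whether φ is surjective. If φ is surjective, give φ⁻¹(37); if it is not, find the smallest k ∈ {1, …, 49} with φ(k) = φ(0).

By definition, surjectivity means every element of the codomain has a preimage under φ.
Since gcd(35, 50) = 5, we have 35x ≡ 0 (mod 5) for all x, so φ(x) ≡ 3 (mod 5).
But 0 ≢ 3 (mod 5), so 0 ∈ ℤ/50ℤ has no preimage. Therefore φ is not surjective.
Since φ is not surjective, we find the least positive k with φ(k) = φ(0): this means 35k ≡ 0 (mod 50), i.e. 50 ∣ 35k. Since gcd(35, 50) = 5, dividing through by 5 this holds exactly when 10 ∣ 7k, and as gcd(7, 10) = 1, exactly when 10 ∣ k.
The smallest positive such k is 10.

10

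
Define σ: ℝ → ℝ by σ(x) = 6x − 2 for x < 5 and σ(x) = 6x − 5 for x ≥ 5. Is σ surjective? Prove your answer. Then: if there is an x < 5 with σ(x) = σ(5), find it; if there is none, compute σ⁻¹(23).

Both pieces are strictly increasing (slopes 6 and 6), so each is injective on its own interval.
The left piece maps (−∞, 5) onto (−∞, 28); the right piece maps [5, ∞) onto [25, ∞).
The union (−∞, 28) ∪ [25, ∞) covers ℝ, so σ is surjective.
For the follow-up: the images overlap, so an x < 5 with σ(x) = σ(5) exists. σ(5) = 25; solving 6x − 2 = 25 for x < 5 gives x = (25 + 2)/6 = 9/2.

9/2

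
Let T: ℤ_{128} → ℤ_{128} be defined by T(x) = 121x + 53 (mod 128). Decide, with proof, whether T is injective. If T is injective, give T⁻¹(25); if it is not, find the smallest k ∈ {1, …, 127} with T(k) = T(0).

By definition, T is injective when T(a) = T(b) forces a = b.
If T(a) = T(b), then 121a ≡ 121b (mod 128). Because gcd(121, 128) = 1, we may cancel 121 to get a ≡ b (mod 128).
Therefore T is injective.
We now compute 121⁻¹ mod 128 explicitly. Euclid's algorithm: 128 = 1·121 + 7, 121 = 17·7 + 2, 7 = 3·2 + 1; back-substituting gives 1 = 73·121 − 69·128, so 121⁻¹ ≡ 73 (mod 128).
Since T is injective, we find T⁻¹(25): we need 121x ≡ 25 − 53 ≡ 100 (mod 128). Using 121⁻¹ = 73: x ≡ 73·100 = 7300 = 57·128 + 4, so x = 4.
Check: T(4) = 121·4 + 53 = 537 = 4·128 + 25 ≡ 25 (mod 128).

4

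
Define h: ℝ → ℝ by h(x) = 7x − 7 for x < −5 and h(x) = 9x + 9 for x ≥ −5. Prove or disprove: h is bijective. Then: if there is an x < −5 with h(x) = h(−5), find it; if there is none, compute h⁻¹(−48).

Both pieces are strictly increasing (slopes 7 and 9), so each is injective on its own interval.
The left piece maps (−∞, −5) onto (−∞, −42); the right piece maps [−5, ∞) onto [−36, ∞).
The images leave a gap (−42 has no preimage), so h is not surjective, hence not bijective.
Because the two images are disjoint, no x < −5 has h(x) = h(−5), so we compute h⁻¹(−48): −48 lies in (−∞, −42), so solve 7x − 7 = −48: x = (−48 + 7)/7 = −41/7.

-41/7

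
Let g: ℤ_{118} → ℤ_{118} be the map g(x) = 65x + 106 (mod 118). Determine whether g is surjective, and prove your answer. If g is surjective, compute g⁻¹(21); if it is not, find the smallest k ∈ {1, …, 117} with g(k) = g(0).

Since gcd(65, 118) = 1, 65 is invertible modulo 118. Euclid's algorithm: 118 = 1·65 + 53, 65 = 1·53 + 12, 53 = 4·12 + 5, 12 = 2·5 + 2, 5 = 2·2 + 1; back-substituting gives 1 = 69·65 − 38·118, so 65⁻¹ ≡ 69 (mod 118).
Then y ↦ 69(y − 106) is a two-sided inverse to g, so every y ∈ ℤ_{118} has a preimage.
So g is surjective.
Since g is surjective, we find g⁻¹(21): we need 65x ≡ 21 − 106 ≡ 33 (mod 118). Using 65⁻¹ = 69: x ≡ 69·33 = 2277 = 19·118 + 35, so x = 35.
Check: g(35) = 65·35 + 106 = 2381 = 20·118 + 21 ≡ 21 (mod 118).

35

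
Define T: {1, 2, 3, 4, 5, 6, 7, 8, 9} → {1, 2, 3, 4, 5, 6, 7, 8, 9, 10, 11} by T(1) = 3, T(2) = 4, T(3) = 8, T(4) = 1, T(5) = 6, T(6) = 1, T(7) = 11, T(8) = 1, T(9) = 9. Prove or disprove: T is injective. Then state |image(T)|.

7

T(4) = 1 = T(6) with 4 ≠ 6, so T is not injective.
The image of T is {1, 3, 4, 6, 8, 9, 11}, which has 7 elements.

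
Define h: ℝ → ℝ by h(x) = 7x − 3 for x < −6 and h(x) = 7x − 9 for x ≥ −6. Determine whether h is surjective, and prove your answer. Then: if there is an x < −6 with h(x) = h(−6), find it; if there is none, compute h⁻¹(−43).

-48/7

Both pieces are strictly increasing (slopes 7 and 7), so each is injective on its own interval.
The left piece maps (−∞, −6) onto (−∞, −45); the right piece maps [−6, ∞) onto [−51, ∞).
The union (−∞, −45) ∪ [−51, ∞) covers ℝ, so h is surjective.
For the follow-up: the images overlap, so an x < −6 with h(x) = h(−6) exists. h(−6) = −51; solving 7x − 3 = −51 for x < −6 gives x = (−51 + 3)/7 = −48/7.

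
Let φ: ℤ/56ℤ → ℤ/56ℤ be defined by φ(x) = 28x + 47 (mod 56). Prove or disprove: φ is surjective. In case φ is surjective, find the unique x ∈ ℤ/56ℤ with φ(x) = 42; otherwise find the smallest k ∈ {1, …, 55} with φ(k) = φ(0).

Since gcd(28, 56) = 28, we have 28x ≡ 0 (mod 28) for all x, so φ(x) ≡ 19 (mod 28).
But 0 ≢ 19 (mod 28), so 0 ∈ ℤ/56ℤ has no preimage. Hence φ is not surjective.
Since φ is not surjective, we find the least positive k with φ(k) = φ(0): this means 28k ≡ 0 (mod 56), i.e. 56 ∣ 28k. Since gcd(28, 56) = 28, dividing through by 28 this holds exactly when 2 ∣ k.
The smallest positive such k is 2.

2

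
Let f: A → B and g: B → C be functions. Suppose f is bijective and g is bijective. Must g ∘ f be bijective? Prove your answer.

bijective

Injectivity: if g(f(u)) = g(f(v)) then f(u) = f(v) (g injective) so u = v (f injective).
Surjectivity: for c ∈ C pick b with g(b) = c, then a with f(a) = b; then (g ∘ f)(a) = c.
So g ∘ f is bijective.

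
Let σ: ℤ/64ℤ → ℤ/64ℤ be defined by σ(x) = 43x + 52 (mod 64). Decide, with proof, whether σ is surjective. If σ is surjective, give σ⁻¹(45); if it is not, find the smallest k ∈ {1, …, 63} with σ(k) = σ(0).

Since gcd(43, 64) = 1, 43 is invertible modulo 64. Euclid's algorithm: 64 = 1·43 + 21, 43 = 2·21 + 1; back-substituting gives 1 = 3·43 − 2·64, so 43⁻¹ ≡ 3 (mod 64).
For any y ∈ ℤ/64ℤ, x = 3(y − 52) mod 64 satisfies σ(x) = 43·3(y − 52) + 52 ≡ y (since 43·3 ≡ 1 mod 64). So every y has a preimage.
Thus σ is surjective.
Since σ is surjective, we compute σ⁻¹(45): solve 43x + 52 ≡ 45 (mod 64), i.e. 43x ≡ 57 (mod 64).
Multiplying by 43⁻¹ = 3 gives x ≡ 3·57 = 171 = 2·64 + 43 ≡ 43 (mod 64).
Check: σ(43) = 43·43 + 52 = 1901 = 29·64 + 45 ≡ 45 (mod 64).

43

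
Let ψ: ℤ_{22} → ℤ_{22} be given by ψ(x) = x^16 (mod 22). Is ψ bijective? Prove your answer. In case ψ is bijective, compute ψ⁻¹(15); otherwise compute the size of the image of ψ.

12

ψ(10): Repeated squaring mod 22: 10^1 ≡ 10, 10^2 ≡ 10² = 100 ≡ 12, 10^4 ≡ 12² = 144 ≡ 12, 10^8 ≡ 12² = 144 ≡ 12, 10^16 ≡ 12² = 144 ≡ 12. So 10^16 ≡ 12 (mod 22).
ψ(12): Repeated squaring mod 22: 12^1 ≡ 12, 12^2 ≡ 12² = 144 ≡ 12, 12^4 ≡ 12² = 144 ≡ 12, 12^8 ≡ 12² = 144 ≡ 12, 12^16 ≡ 12² = 144 ≡ 12. So 12^16 ≡ 12 (mod 22).
So ψ(10) = ψ(12) = 12 while 10 ≠ 12, thus ψ is not injective, hence not bijective.
Since ψ is not bijective, we determine |image(ψ)|. Computing x^16 mod 22 for each x (by repeated squaring, reducing mod 22 at every step), the values ψ(0), ψ(1), …, ψ(21) are: 0, 1, 20, 3, 4, 5, 16, 15, 14, 9, 12, 11, 12, 9, 14, 15, 16, 5, 4, 3, 20, 1.
The distinct values are {0, 1, 3, 4, 5, 9, 11, 12, 14, 15, 16, 20}; there are 12 of them.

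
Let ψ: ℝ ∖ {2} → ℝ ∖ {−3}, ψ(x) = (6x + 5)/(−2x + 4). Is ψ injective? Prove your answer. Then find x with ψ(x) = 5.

15/16

Suppose ψ(a) = ψ(b). Cross-multiplying: (6a + 5)(−2b + 4) = (6b + 5)(−2a + 4).
Expanding both sides and cancelling the symmetric terms leaves 34·(a − b) = 0. Since 34 ≠ 0, a = b. Thus ψ is injective.
Solving ψ(x) = 5: cross-multiplying gives 6x + 5 = 5(−2x + 4), which rearranges to 16x = 15, so x = 15/16.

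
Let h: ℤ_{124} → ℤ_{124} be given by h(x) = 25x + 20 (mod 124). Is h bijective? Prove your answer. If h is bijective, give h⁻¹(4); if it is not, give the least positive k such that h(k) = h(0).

Suppose h(x_1) = h(x_2) in ℤ_{124}. Then 25x_1 + 20 ≡ 25x_2 + 20 (mod 124), so 25(x_1 − x_2) ≡ 0 (mod 124).
Since gcd(25, 124) = 1, 25 is invertible modulo 124, therefore x_1 − x_2 ≡ 0 (mod 124), i.e. x_1 = x_2.
We now compute 25⁻¹ mod 124 explicitly. Euclid's algorithm: 124 = 4·25 + 24, 25 = 1·24 + 1; back-substituting gives 1 = 5·25 − 1·124, so 25⁻¹ ≡ 5 (mod 124).
For any y ∈ ℤ_{124}, x = 5(y − 20) mod 124 satisfies h(x) = 25·5(y − 20) + 20 ≡ y (since 25·5 ≡ 1 mod 124). So every y has a preimage.
Hence h is bijective.
Since h is bijective, we find h⁻¹(4): we need 25x ≡ 4 − 20 ≡ 108 (mod 124). Using 25⁻¹ = 5: x ≡ 5·108 = 540 = 4·124 + 44, so x = 44.
Check: h(44) = 25·44 + 20 = 1120 = 9·124 + 4 ≡ 4 (mod 124).

44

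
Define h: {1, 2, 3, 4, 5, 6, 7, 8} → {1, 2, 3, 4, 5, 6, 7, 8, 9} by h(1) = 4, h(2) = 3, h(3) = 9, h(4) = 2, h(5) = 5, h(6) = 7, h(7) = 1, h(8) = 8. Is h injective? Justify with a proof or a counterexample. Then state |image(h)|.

8

The values h(1), …, h(8) are 4, 3, 9, 2, 5, 7, 1, 8 — all distinct.
So h(x_1) = h(x_2) only when x_1 = x_2, and h is injective.
The image of h is {1, 2, 3, 4, 5, 7, 8, 9}, which has 8 elements.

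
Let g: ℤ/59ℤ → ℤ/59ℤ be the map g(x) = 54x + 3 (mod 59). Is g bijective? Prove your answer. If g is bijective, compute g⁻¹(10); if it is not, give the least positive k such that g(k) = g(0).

34

Suppose g(u) = g(v) in ℤ/59ℤ. Then 54u + 3 ≡ 54v + 3 (mod 59), hence 54(u − v) ≡ 0 (mod 59).
Since gcd(54, 59) = 1, 54 is invertible modulo 59, hence u − v ≡ 0 (mod 59), i.e. u = v.
We now compute 54⁻¹ mod 59 explicitly. Euclid's algorithm: 59 = 1·54 + 5, 54 = 10·5 + 4, 5 = 1·4 + 1; back-substituting gives 1 = 47·54 − 43·59, so 54⁻¹ ≡ 47 (mod 59).
For any y ∈ ℤ/59ℤ, x = 47(y − 3) mod 59 satisfies g(x) = 54·47(y − 3) + 3 ≡ y (since 54·47 ≡ 1 mod 59). So every y has a preimage.
Hence g is bijective.
Since g is bijective, we find g⁻¹(10): we need 54x ≡ 10 − 3 ≡ 7 (mod 59). Using 54⁻¹ = 47: x ≡ 47·7 = 329 = 5·59 + 34, so x = 34.
Check: g(34) = 54·34 + 3 = 1839 = 31·59 + 10 ≡ 10 (mod 59).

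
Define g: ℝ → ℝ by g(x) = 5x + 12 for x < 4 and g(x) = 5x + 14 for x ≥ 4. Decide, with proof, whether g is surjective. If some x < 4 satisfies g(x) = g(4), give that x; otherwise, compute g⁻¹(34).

4

Both pieces are strictly increasing (slopes 5 and 5), so each is injective on its own interval.
The left piece maps (−∞, 4) onto (−∞, 32); the right piece maps [4, ∞) onto [34, ∞).
The union (−∞, 32) ∪ [34, ∞) omits the interval between 32 and 34; in particular 32 has no preimage. So g is not surjective.
Because the two images are disjoint, no x < 4 has g(x) = g(4), so we compute g⁻¹(34): 34 lies in [34, ∞), so solve 5x + 14 = 34: x = (34 − 14)/5 = 4.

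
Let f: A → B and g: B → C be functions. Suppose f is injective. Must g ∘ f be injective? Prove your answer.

No. Take A = B = C = {1, 2}, f = identity (injective), and g(x) = 1 for every x.
Then (g ∘ f)(1) = 1 = (g ∘ f)(2) with 1 ≠ 2, so g ∘ f is not injective.

not injective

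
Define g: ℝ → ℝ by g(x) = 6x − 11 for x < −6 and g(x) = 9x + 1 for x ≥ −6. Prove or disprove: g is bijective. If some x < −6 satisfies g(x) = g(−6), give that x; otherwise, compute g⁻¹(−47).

Both pieces are strictly increasing (slopes 6 and 9), so each is injective on its own interval.
The left piece maps (−∞, −6) onto (−∞, −47); the right piece maps [−6, ∞) onto [−53, ∞).
These images overlap. In particular g(−6) = −53 (right piece), and solving 6x − 11 = −53 on the left piece gives x = −7 < −6.
So g(−7) = g(−6) with −7 ≠ −6, and g is not injective, hence not bijective. This x = −7 is the requested value below −6.

-7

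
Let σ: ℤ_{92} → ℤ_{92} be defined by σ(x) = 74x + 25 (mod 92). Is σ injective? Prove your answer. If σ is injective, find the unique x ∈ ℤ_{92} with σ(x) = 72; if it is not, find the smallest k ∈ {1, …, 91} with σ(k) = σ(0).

46

Recall: σ is injective when σ(u) = σ(v) forces u = v.
We have gcd(74, 92) = 2 > 1. Taking u = 0 and v = 46: σ(0) = 25 and σ(46) = 74·46 + 25 = 3429 ≡ 25 (mod 92).
So σ(0) = σ(46) while 0 ≠ 46, so σ is not injective.
Since σ is not injective, we find the least positive k with σ(k) = σ(0): this means 74k ≡ 0 (mod 92), i.e. 92 ∣ 74k. Since gcd(74, 92) = 2, dividing through by 2 this holds exactly when 46 ∣ 37k, and as gcd(37, 46) = 1, exactly when 46 ∣ k.
The smallest positive such k is 46.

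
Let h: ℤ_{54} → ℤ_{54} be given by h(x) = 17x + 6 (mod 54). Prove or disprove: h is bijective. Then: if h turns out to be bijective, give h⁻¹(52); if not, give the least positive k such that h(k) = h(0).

44

Recall that h is injective when h(s) = h(t) forces s = t.
If h(s) = h(t), then 17s ≡ 17t (mod 54). Because gcd(17, 54) = 1, we may cancel 17 to get s ≡ t (mod 54).
We now compute 17⁻¹ mod 54 explicitly. Euclid's algorithm: 54 = 3·17 + 3, 17 = 5·3 + 2, 3 = 1·2 + 1; back-substituting gives 1 = 35·17 − 11·54, so 17⁻¹ ≡ 35 (mod 54).
Then y ↦ 35(y − 6) is a two-sided inverse to h, so every y ∈ ℤ_{54} has a preimage.
Therefore h is bijective.
Since h is bijective, we find h⁻¹(52): we need 17x ≡ 52 − 6 ≡ 46 (mod 54). Using 17⁻¹ = 35: x ≡ 35·46 = 1610 = 29·54 + 44, so x = 44.
Check: h(44) = 17·44 + 6 = 754 = 13·54 + 52 ≡ 52 (mod 54).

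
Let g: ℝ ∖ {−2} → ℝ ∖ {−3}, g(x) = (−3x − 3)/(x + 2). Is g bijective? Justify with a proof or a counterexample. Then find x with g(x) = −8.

-13/5

Suppose g(a) = g(b). Cross-multiplying: (−3a − 3)(b + 2) = (−3b − 3)(a + 2).
Expanding both sides and cancelling the symmetric terms leaves −3·(a − b) = 0. Since −3 ≠ 0, a = b. Hence g is injective.
For any y ≠ −3, solving y(x + 2) = −3x − 3 for x gives a well-defined x ≠ −2. So g is surjective.
So g is bijective.
Solving g(x) = −8: cross-multiplying gives −3x − 3 = −8(x + 2), which rearranges to 5x = −13, so x = −13/5.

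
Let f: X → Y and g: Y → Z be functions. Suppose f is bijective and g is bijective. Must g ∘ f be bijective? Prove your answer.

bijective

Injectivity: if g(f(a)) = g(f(b)) then f(a) = f(b) (g injective) so a = b (f injective).
Surjectivity: for c ∈ Z pick b with g(b) = c, then a with f(a) = b; then (g ∘ f)(a) = c.
Hence g ∘ f is bijective.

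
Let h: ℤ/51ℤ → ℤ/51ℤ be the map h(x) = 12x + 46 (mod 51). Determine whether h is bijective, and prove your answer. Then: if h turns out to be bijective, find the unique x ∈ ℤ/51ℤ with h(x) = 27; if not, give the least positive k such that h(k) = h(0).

We have gcd(12, 51) = 3 > 1. Taking u = 0 and v = 17: h(0) = 46 and h(17) = 12·17 + 46 = 250 ≡ 46 (mod 51).
So h(0) = h(17) while 0 ≠ 17, thus h is not injective, hence not bijective.
Since h is not bijective, we find the least positive k with h(k) = h(0): this means 12k ≡ 0 (mod 51), i.e. 51 ∣ 12k. Since gcd(12, 51) = 3, dividing through by 3 this holds exactly when 17 ∣ 4k, and as gcd(4, 17) = 1, exactly when 17 ∣ k.
The smallest positive such k is 17.

17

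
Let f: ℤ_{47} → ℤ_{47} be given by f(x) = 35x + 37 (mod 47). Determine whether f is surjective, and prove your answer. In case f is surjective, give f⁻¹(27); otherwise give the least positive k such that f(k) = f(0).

40

Since gcd(35, 47) = 1, 35 is invertible modulo 47. Euclid's algorithm: 47 = 1·35 + 12, 35 = 2·12 + 11, 12 = 1·11 + 1; back-substituting gives 1 = 43·35 − 32·47, so 35⁻¹ ≡ 43 (mod 47).
For any y ∈ ℤ_{47}, x = 43(y − 37) mod 47 satisfies f(x) = 35·43(y − 37) + 37 ≡ y (since 35·43 ≡ 1 mod 47). So every y has a preimage.
Hence f is surjective.
Since f is surjective, we compute f⁻¹(27): solve 35x + 37 ≡ 27 (mod 47), i.e. 35x ≡ 37 (mod 47).
Multiplying by 35⁻¹ = 43 gives x ≡ 43·37 = 1591 = 33·47 + 40 ≡ 40 (mod 47).
Check: f(40) = 35·40 + 37 = 1437 = 30·47 + 27 ≡ 27 (mod 47).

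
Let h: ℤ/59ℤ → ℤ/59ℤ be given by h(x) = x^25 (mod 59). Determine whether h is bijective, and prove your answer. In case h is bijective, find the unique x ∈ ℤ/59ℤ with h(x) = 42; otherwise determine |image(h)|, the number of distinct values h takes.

14

Since 59 is prime, the nonzero elements of ℤ/59ℤ form a cyclic group of order 58.
As gcd(25, 58) = 1, raising to the 25th power is a bijection on this group: if u^25 ≡ v^25 then (uv^{−1})^25 = 1, and the only element of order dividing gcd(25, 58) = 1 is 1, so u = v.
With h(0) = 0 this makes h injective on all of ℤ/59ℤ, hence bijective (finite equal-size domain and codomain). In particular h is bijective.
Since h is bijective, we find the preimage of 42. The inverse of x ↦ x^25 on (ℤ/59ℤ)^× is x ↦ x^7, because 25·7 = 175 = 3·58 + 1 ≡ 1 (mod 58) and x^{58} = 1 for x ≠ 0 (Fermat). So h⁻¹(42) = 42^7 mod 59.
Repeated squaring mod 59: 42^1 ≡ 42, 42^2 ≡ 42² = 1764 ≡ 53, 42^4 ≡ 53² = 2809 ≡ 36. Since 7 = 4 + 2 + 1, 42^7 ≡ 36·53·42: 36·53 = 1908 ≡ 20, then 20·42 = 840 ≡ 14. So 42^7 ≡ 14 (mod 59).
Hence h⁻¹(42) = 14.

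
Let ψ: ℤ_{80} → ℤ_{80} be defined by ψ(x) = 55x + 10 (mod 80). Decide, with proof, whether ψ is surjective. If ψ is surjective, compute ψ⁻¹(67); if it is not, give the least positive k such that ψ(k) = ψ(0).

16

Since gcd(55, 80) = 5, we have 55x ≡ 0 (mod 5) for all x, so ψ(x) ≡ 0 (mod 5).
But 1 ≢ 0 (mod 5), so 1 ∈ ℤ_{80} has no preimage. Therefore ψ is not surjective.
Since ψ is not surjective, we find the least positive k with ψ(k) = ψ(0): this means 55k ≡ 0 (mod 80), i.e. 80 ∣ 55k. Since gcd(55, 80) = 5, dividing through by 5 this holds exactly when 16 ∣ 11k, and as gcd(11, 16) = 1, exactly when 16 ∣ k.
The smallest positive such k is 16.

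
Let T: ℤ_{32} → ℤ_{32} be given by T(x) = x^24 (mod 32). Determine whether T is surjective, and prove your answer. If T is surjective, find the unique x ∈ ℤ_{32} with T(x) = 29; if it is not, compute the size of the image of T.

2

T(0) = 0^24 = 0.
T(2): Repeated squaring mod 32: 2^1 ≡ 2, 2^2 ≡ 2² = 4, 2^4 ≡ 4² = 16, 2^8 ≡ 16² = 256 ≡ 0, 2^16 ≡ 0² = 0. Since 24 = 16 + 8, 2^24 ≡ 0·0: 0·0 = 0. So 2^24 ≡ 0 (mod 32).
So T(0) = T(2) = 0 while 0 ≠ 2, thus T is not injective.
A non-injective map from the 32-element set ℤ_{32} to itself takes at most 31 distinct values, so it cannot be surjective. Thus T is not surjective.
Since T is not surjective, we determine |image(T)|. Computing x^24 mod 32 for each x (by repeated squaring, reducing mod 32 at every step), the values T(0), T(1), …, T(31) are: 0, 1, 0, 1, 0, 1, 0, 1, 0, 1, 0, 1, 0, 1, 0, 1, 0, 1, 0, 1, 0, 1, 0, 1, 0, 1, 0, 1, 0, 1, 0, 1.
The distinct values are {0, 1}; there are 2 of them.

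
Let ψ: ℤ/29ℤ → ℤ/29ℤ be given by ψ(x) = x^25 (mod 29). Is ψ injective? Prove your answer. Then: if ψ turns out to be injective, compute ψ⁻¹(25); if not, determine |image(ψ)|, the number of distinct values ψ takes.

Since 29 is prime, the nonzero elements of ℤ/29ℤ form a cyclic group of order 28.
As gcd(25, 28) = 1, raising to the 25th power is a bijection on this group: if a^25 ≡ b^25 then (ab^{−1})^25 = 1, and the only element of order dividing gcd(25, 28) = 1 is 1, so a = b.
With ψ(0) = 0 this makes ψ injective on all of ℤ/29ℤ, hence bijective (finite equal-size domain and codomain). In particular ψ is injective.
Since ψ is injective, we find the preimage of 25. The inverse of x ↦ x^25 on (ℤ/29ℤ)^× is x ↦ x^9, because 25·9 = 225 = 8·28 + 1 ≡ 1 (mod 28) and x^{28} = 1 for x ≠ 0 (Fermat). So ψ⁻¹(25) = 25^9 mod 29.
Repeated squaring mod 29: 25^1 ≡ 25, 25^2 ≡ 25² = 625 ≡ 16, 25^4 ≡ 16² = 256 ≡ 24, 25^8 ≡ 24² = 576 ≡ 25. Since 9 = 8 + 1, 25^9 ≡ 25·25: 25·25 = 625 ≡ 16. So 25^9 ≡ 16 (mod 29).
Hence ψ⁻¹(25) = 16.

16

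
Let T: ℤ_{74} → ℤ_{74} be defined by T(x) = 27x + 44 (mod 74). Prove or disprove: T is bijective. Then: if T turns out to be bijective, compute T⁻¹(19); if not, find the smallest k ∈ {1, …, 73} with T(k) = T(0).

21

Recall: T is injective if T(x_1) = T(x_2) implies x_1 = x_2.
Suppose T(x_1) = T(x_2) in ℤ_{74}. Then 27x_1 + 44 ≡ 27x_2 + 44 (mod 74), therefore 27(x_1 − x_2) ≡ 0 (mod 74).
Since gcd(27, 74) = 1, 27 is invertible modulo 74, hence x_1 − x_2 ≡ 0 (mod 74), i.e. x_1 = x_2.
We now compute 27⁻¹ mod 74 explicitly. Euclid's algorithm: 74 = 2·27 + 20, 27 = 1·20 + 7, 20 = 2·7 + 6, 7 = 1·6 + 1; back-substituting gives 1 = 11·27 − 4·74, so 27⁻¹ ≡ 11 (mod 74).
For any y ∈ ℤ_{74}, x = 11(y − 44) mod 74 satisfies T(x) = 27·11(y − 44) + 44 ≡ y (since 27·11 ≡ 1 mod 74). So every y has a preimage.
Therefore T is bijective.
Since T is bijective, we compute T⁻¹(19): solve 27x + 44 ≡ 19 (mod 74), i.e. 27x ≡ 49 (mod 74).
Multiplying by 27⁻¹ = 11 gives x ≡ 11·49 = 539 = 7·74 + 21 ≡ 21 (mod 74).
Check: T(21) = 27·21 + 44 = 611 = 8·74 + 19 ≡ 19 (mod 74).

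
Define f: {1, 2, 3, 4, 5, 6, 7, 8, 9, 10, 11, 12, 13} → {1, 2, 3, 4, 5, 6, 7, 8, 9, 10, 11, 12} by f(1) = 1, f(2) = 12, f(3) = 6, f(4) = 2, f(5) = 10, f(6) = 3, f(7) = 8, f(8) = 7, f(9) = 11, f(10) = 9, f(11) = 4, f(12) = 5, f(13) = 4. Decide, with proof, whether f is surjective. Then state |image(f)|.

Every element of the codomain has a preimage: 1 = f(1), 2 = f(4), 3 = f(6), 4 = f(11), 5 = f(12), 6 = f(3), 7 = f(8), 8 = f(7), 9 = f(10), 10 = f(5), 11 = f(9), 12 = f(2).
Hence f is surjective.
The image of f is {1, 2, 3, 4, 5, 6, 7, 8, 9, 10, 11, 12}, which has 12 elements.

12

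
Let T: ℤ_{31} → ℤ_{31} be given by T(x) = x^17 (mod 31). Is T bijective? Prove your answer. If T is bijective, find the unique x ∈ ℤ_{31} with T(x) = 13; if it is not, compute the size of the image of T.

Since 31 is prime, the nonzero elements of ℤ_{31} form a cyclic group of order 30.
As gcd(17, 30) = 1, raising to the 17th power is a bijection on this group: if a^17 ≡ b^17 then (ab^{−1})^17 = 1, and the only element of order dividing gcd(17, 30) = 1 is 1, so a = b.
With T(0) = 0 this makes T injective on all of ℤ_{31}, hence bijective (finite equal-size domain and codomain). In particular T is bijective.
Since T is bijective, we find the preimage of 13. The inverse of x ↦ x^17 on (ℤ_{31})^× is x ↦ x^23, because 17·23 = 391 = 13·30 + 1 ≡ 1 (mod 30) and x^{30} = 1 for x ≠ 0 (Fermat). So T⁻¹(13) = 13^23 mod 31.
Repeated squaring mod 31: 13^1 ≡ 13, 13^2 ≡ 13² = 169 ≡ 14, 13^4 ≡ 14² = 196 ≡ 10, 13^8 ≡ 10² = 100 ≡ 7, 13^16 ≡ 7² = 49 ≡ 18. Since 23 = 16 + 4 + 2 + 1, 13^23 ≡ 18·10·14·13: 18·10 = 180 ≡ 25, then 25·14 = 350 ≡ 9, then 9·13 = 117 ≡ 24. So 13^23 ≡ 24 (mod 31).
Hence T⁻¹(13) = 24.

24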